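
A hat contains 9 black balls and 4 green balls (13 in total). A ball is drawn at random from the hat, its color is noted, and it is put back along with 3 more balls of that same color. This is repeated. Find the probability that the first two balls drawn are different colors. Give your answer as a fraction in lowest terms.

9/26

Either green then black, or black then green; after the first draw the total is 16.
P = (4/13)·(9/16) + (9/13)·(4/16) = 9/26 ≈ 0.3462.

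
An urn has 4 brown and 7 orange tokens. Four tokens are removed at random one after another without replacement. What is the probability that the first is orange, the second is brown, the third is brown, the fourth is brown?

7/330

Multiply the conditional probability of each draw in order, without replacement, so each draw removes one from its color and from the total.
P = (7/11) · (4/10) · (3/9) · (2/8) = 7/330 ≈ 0.0212.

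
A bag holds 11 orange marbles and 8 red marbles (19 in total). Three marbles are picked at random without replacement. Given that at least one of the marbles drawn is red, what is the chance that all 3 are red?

14/201

P(all 3 red) = C(8,3)/C(19,3) = 56/969; P(at least one red) = 1 − C(11,3)/C(19,3) = 268/323.
Since 'all 3 red' ⊆ 'at least one red', P(all 3 | at least one) = 56/969 / 268/323 = 14/201 ≈ 0.0697.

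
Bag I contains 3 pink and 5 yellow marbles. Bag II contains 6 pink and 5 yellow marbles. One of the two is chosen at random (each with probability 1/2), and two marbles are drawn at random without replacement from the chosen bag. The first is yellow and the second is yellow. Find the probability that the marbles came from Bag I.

P(E | Bag I) = 5/14; P(E | Bag II) = 2/11.
P(E) = 1/2·5/14 + 1/2·2/11 = 83/308.
By Bayes' rule, P(Bag I | E) = 5/28 / 83/308 = 55/83 ≈ 0.6627.

55/83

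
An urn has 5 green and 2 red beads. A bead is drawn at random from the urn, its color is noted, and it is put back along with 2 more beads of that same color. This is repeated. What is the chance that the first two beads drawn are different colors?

Either red then green, or green then red; after the first draw the total is 9.
P = (2/7)·(5/9) + (5/7)·(2/9) = 20/63 ≈ 0.3175.

20/63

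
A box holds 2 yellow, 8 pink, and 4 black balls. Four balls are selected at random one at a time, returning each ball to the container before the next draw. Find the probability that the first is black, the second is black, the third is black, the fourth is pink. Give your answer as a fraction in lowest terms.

32/2401

Multiply the conditional probability of each draw in order, with replacement (the composition resets each draw).
P = (4/14) · (4/14) · (4/14) · (8/14) = 32/2401 ≈ 0.0133.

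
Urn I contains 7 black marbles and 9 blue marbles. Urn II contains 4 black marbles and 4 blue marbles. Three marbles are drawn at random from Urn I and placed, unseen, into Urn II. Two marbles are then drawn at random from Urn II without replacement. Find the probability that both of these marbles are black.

Condition on how many of the transferred marbles are black (from Urn I: 7 black of 16; then Urn II has 11 total).
  0 black: C(7,0)C(9,3)/C(16,3) = 3/20; then P = C(4,2)/C(11,2) = 6/55
  1 black: C(7,1)C(9,2)/C(16,3) = 9/20; then P = C(5,2)/C(11,2) = 2/11
  2 black: C(7,2)C(9,1)/C(16,3) = 27/80; then P = C(6,2)/C(11,2) = 3/11
  3 black: C(7,3)C(9,0)/C(16,3) = 1/16; then P = C(7,2)/C(11,2) = 21/55
P(both black) = 471/2200 ≈ 0.2141.

471/2200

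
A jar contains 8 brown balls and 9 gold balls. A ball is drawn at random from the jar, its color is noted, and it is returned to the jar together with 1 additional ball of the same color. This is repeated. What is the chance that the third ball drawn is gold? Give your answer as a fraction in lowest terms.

9/17

Sum over the four possibilities for the first two draws (gold/not-gold each), tracking how the gold count and total change by +1 per draw.
P(third is gold) = 9/17 ≈ 0.5294. (In a Pólya urn every draw has the same marginal probability 9/17.)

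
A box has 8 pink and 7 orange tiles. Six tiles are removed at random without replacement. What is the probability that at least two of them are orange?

Sum the hypergeometric tail for j = 2,…,6 orange tiles.
Favorable = C(7,2)·C(8,4) + C(7,3)·C(8,3) + C(7,4)·C(8,2) + C(7,5)·C(8,1) + C(7,6)·C(8,0) = 4585; total = C(15,6) = 5005.
P = 4585/5005 = 131/143 ≈ 0.9161.

131/143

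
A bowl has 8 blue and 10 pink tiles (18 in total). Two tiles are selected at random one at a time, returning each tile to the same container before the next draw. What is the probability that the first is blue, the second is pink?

20/81

Multiply the conditional probability of each draw in order, with replacement (the composition resets each draw).
P = (8/18) · (10/18) = 20/81 ≈ 0.2469.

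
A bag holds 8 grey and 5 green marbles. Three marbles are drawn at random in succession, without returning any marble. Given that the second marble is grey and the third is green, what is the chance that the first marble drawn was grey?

7/11

P(first=grey and the second marble is grey and the third is green) = (8/13)·(7/12)·(5/11) = 70/429.
P(E) = Σ over first color = 70/429 + 40/429 = 10/39.
By Bayes, P(first=grey | E) = 70/429 / 10/39 = 7/11 ≈ 0.6364.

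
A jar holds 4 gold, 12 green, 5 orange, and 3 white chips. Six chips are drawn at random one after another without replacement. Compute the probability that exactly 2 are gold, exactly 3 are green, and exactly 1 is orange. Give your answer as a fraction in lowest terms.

Unordered draws without replacement: count favorable combinations over C(24,6).
Favorable = C(4,2) · C(12,3) · C(5,1) · C(3,0) = 6600; total = C(24,6) = 134596.
P = 6600/134596 = 150/3059 ≈ 0.0490.

150/3059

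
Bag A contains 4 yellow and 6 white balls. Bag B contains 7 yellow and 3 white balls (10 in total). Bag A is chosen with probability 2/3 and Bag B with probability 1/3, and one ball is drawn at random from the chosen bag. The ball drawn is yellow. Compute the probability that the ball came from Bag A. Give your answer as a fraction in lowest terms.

8/15

P(yellow | Bag A) = 2/5; P(yellow | Bag B) = 7/10.
P(yellow) = 2/3·2/5 + 1/3·7/10 = 1/2.
By Bayes' rule, P(Bag A | yellow) = 4/15 / 1/2 = 8/15 ≈ 0.5333.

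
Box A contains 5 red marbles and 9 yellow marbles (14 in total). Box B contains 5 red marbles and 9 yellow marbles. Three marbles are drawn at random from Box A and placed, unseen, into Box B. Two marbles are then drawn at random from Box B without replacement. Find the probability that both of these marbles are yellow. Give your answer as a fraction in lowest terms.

9927/24752

Condition on how many of the transferred marbles are yellow (from Box A: 9 yellow of 14; then Box B has 17 total).
  0 yellow: C(9,0)C(5,3)/C(14,3) = 5/182; then P = C(9,2)/C(17,2) = 9/34
  1 yellow: C(9,1)C(5,2)/C(14,3) = 45/182; then P = C(10,2)/C(17,2) = 45/136
  2 yellow: C(9,2)C(5,1)/C(14,3) = 45/91; then P = C(11,2)/C(17,2) = 55/136
  3 yellow: C(9,3)C(5,0)/C(14,3) = 3/13; then P = C(12,2)/C(17,2) = 33/68
P(both yellow) = 9927/24752 ≈ 0.4011.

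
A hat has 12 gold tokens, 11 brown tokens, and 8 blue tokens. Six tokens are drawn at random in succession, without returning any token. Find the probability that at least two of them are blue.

Sum the hypergeometric tail for j = 2,…,6 blue tokens.
Favorable = C(8,2)·C(23,4) + C(8,3)·C(23,3) + C(8,4)·C(23,2) + C(8,5)·C(23,1) + C(8,6)·C(23,0) = 366142; total = C(31,6) = 736281.
P = 366142/736281 = 52306/105183 ≈ 0.4973.

52306/105183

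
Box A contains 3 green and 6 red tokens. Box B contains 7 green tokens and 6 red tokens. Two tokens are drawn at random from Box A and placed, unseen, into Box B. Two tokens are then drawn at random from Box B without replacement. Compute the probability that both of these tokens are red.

Condition on how many of the transferred tokens are red (from Box A: 6 red of 9; then Box B has 15 total).
  0 red: C(6,0)C(3,2)/C(9,2) = 1/12; then P = C(6,2)/C(15,2) = 1/7
  1 red: C(6,1)C(3,1)/C(9,2) = 1/2; then P = C(7,2)/C(15,2) = 1/5
  2 red: C(6,2)C(3,0)/C(9,2) = 5/12; then P = C(8,2)/C(15,2) = 4/15
P(both red) = 281/1260 ≈ 0.2230.

281/1260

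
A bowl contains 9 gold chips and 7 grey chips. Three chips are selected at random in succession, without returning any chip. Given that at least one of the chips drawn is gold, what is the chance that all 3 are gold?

P(all 3 gold) = C(9,3)/C(16,3) = 3/20; P(at least one gold) = 1 − C(7,3)/C(16,3) = 15/16.
Since 'all 3 gold' ⊆ 'at least one gold', P(all 3 | at least one) = 3/20 / 15/16 = 4/25 ≈ 0.1600.

4/25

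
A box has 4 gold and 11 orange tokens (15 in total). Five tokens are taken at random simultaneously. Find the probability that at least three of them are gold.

1/13

Sum the hypergeometric tail for j = 3,…,4 gold tokens.
Favorable = C(4,3)·C(11,2) + C(4,4)·C(11,1) = 231; total = C(15,5) = 3003.
P = 231/3003 = 1/13 ≈ 0.0769.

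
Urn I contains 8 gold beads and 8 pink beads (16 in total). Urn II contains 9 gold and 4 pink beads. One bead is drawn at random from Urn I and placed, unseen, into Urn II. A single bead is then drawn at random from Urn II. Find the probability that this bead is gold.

Condition on how many of the transferred beads are gold (from Urn I: 8 gold of 16; then Urn II has 14 total).
  0 gold: C(8,0)C(8,1)/C(16,1) = 1/2; then P = 9/14
  1 gold: C(8,1)C(8,0)/C(16,1) = 1/2; then P = 10/14
P(gold from Urn II) = 19/28 ≈ 0.6786.

19/28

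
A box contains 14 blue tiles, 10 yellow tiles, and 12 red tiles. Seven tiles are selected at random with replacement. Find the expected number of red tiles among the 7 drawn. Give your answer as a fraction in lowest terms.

7/3

By linearity of expectation, E[X] = Σ P(draw i is red); each independent draw has P(red) = 12/36.
E[X] = 7 · 12/36 = 7/3 ≈ 2.3333.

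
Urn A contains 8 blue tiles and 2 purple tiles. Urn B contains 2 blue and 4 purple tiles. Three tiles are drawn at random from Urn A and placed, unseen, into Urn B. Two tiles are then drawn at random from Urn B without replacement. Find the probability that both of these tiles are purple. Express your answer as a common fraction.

127/540

Condition on how many of the transferred tiles are purple (from Urn A: 2 purple of 10; then Urn B has 9 total).
  0 purple: C(2,0)C(8,3)/C(10,3) = 7/15; then P = C(4,2)/C(9,2) = 1/6
  1 purple: C(2,1)C(8,2)/C(10,3) = 7/15; then P = C(5,2)/C(9,2) = 5/18
  2 purple: C(2,2)C(8,1)/C(10,3) = 1/15; then P = C(6,2)/C(9,2) = 5/12
P(both purple) = 127/540 ≈ 0.2352.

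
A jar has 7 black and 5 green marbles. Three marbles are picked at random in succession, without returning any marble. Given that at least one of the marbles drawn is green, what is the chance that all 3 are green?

P(all 3 green) = C(5,3)/C(12,3) = 1/22; P(at least one green) = 1 − C(7,3)/C(12,3) = 37/44.
Since 'all 3 green' ⊆ 'at least one green', P(all 3 | at least one) = 1/22 / 37/44 = 2/37 ≈ 0.0541.

2/37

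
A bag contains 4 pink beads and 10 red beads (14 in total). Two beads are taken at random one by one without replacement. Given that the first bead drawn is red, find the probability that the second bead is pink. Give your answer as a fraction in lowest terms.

4/13

After removing 1 red, the bag has 4 pink out of 13 remaining.
P(second is pink | given) = 4/13 ≈ 0.3077.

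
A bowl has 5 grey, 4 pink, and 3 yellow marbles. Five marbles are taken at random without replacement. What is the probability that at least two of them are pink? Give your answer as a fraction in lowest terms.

Sum the hypergeometric tail for j = 2,…,4 pink marbles.
Favorable = C(4,2)·C(8,3) + C(4,3)·C(8,2) + C(4,4)·C(8,1) = 456; total = C(12,5) = 792.
P = 456/792 = 19/33 ≈ 0.5758.

19/33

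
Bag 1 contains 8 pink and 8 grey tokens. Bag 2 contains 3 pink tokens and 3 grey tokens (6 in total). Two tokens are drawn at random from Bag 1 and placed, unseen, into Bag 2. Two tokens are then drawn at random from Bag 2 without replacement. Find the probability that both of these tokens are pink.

Condition on how many of the transferred tokens are pink (from Bag 1: 8 pink of 16; then Bag 2 has 8 total).
  0 pink: C(8,0)C(8,2)/C(16,2) = 7/30; then P = C(3,2)/C(8,2) = 3/28
  1 pink: C(8,1)C(8,1)/C(16,2) = 8/15; then P = C(4,2)/C(8,2) = 3/14
  2 pink: C(8,2)C(8,0)/C(16,2) = 7/30; then P = C(5,2)/C(8,2) = 5/14
P(both pink) = 187/840 ≈ 0.2226.

187/840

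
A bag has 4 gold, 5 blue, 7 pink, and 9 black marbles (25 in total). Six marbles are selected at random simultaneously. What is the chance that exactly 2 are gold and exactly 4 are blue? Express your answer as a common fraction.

3/17710

Unordered draws without replacement: count favorable combinations over C(25,6).
Favorable = C(4,2) · C(5,4) · C(7,0) · C(9,0) = 30; total = C(25,6) = 177100.
P = 30/177100 = 3/17710 ≈ 0.0002.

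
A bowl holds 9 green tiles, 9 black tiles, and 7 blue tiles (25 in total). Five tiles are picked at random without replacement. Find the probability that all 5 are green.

3/1265

Unordered draws without replacement: count favorable combinations over C(25,5).
Favorable = C(9,5) · C(9,0) · C(7,0) = 126; total = C(25,5) = 53130.
P = 126/53130 = 3/1265 ≈ 0.0024.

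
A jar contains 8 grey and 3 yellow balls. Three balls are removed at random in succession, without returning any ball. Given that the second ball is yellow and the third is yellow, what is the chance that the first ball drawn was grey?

8/9

P(first=grey and the second ball is yellow and the third is yellow) = (8/11)·(3/10)·(2/9) = 8/165.
P(E) = Σ over first color = 8/165 + 1/165 = 3/55.
By Bayes, P(first=grey | E) = 8/165 / 3/55 = 8/9 ≈ 0.8889.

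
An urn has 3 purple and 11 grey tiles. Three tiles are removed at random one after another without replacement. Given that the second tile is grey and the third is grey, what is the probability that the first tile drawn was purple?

P(first=purple and the second tile is grey and the third is grey) = (3/14)·(11/13)·(10/12) = 55/364.
P(E) = Σ over first color = 55/364 + 165/364 = 55/91.
By Bayes, P(first=purple | E) = 55/364 / 55/91 = 1/4 ≈ 0.2500.

1/4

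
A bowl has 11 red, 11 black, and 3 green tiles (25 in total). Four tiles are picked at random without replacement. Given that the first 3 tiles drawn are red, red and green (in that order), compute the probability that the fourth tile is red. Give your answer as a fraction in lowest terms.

After removing 2 red, 1 green, the bowl has 9 red out of 22 remaining.
P(fourth is red | given) = 9/22 ≈ 0.4091.

9/22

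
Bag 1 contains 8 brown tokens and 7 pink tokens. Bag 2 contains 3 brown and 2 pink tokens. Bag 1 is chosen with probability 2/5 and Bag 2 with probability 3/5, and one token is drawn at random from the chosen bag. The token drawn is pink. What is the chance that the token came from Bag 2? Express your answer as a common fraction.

9/16

P(pink | Bag 1) = 7/15; P(pink | Bag 2) = 2/5.
P(pink) = 2/5·7/15 + 3/5·2/5 = 32/75.
By Bayes' rule, P(Bag 2 | pink) = 6/25 / 32/75 = 9/16 ≈ 0.5625.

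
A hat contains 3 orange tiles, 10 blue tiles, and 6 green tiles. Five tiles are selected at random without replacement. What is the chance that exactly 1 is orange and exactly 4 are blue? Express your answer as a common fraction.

Unordered draws without replacement: count favorable combinations over C(19,5).
Favorable = C(3,1) · C(10,4) · C(6,0) = 630; total = C(19,5) = 11628.
P = 630/11628 = 35/646 ≈ 0.0542.

35/646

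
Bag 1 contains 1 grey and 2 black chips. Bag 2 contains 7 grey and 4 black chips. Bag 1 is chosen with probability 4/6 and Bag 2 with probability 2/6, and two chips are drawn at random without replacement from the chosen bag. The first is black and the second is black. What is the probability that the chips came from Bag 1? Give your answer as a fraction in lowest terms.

P(E | Bag 1) = 1/3; P(E | Bag 2) = 6/55.
P(E) = 2/3·1/3 + 1/3·6/55 = 128/495.
By Bayes' rule, P(Bag 1 | E) = 2/9 / 128/495 = 55/64 ≈ 0.8594.

55/64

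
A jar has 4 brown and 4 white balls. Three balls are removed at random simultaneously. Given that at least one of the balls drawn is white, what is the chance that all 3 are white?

P(all 3 white) = C(4,3)/C(8,3) = 1/14; P(at least one white) = 1 − C(4,3)/C(8,3) = 13/14.
Since 'all 3 white' ⊆ 'at least one white', P(all 3 | at least one) = 1/14 / 13/14 = 1/13 ≈ 0.0769.

1/13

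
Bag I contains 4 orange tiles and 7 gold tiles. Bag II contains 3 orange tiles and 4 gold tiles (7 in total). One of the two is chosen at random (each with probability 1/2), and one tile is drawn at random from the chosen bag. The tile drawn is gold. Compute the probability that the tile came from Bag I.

P(gold | Bag I) = 7/11; P(gold | Bag II) = 4/7.
P(gold) = 1/2·7/11 + 1/2·4/7 = 93/154.
By Bayes' rule, P(Bag I | gold) = 7/22 / 93/154 = 49/93 ≈ 0.5269.

49/93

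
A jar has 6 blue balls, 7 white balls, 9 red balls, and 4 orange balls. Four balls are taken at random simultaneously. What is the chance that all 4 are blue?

Unordered draws without replacement: count favorable combinations over C(26,4).
Favorable = C(6,4) · C(7,0) · C(9,0) · C(4,0) = 15; total = C(26,4) = 14950.
P = 15/14950 = 3/2990 ≈ 0.0010.

3/2990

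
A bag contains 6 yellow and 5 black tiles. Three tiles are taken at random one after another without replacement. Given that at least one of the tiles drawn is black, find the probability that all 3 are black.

2/29

P(all 3 black) = C(5,3)/C(11,3) = 2/33; P(at least one black) = 1 − C(6,3)/C(11,3) = 29/33.
Since 'all 3 black' ⊆ 'at least one black', P(all 3 | at least one) = 2/33 / 29/33 = 2/29 ≈ 0.0690.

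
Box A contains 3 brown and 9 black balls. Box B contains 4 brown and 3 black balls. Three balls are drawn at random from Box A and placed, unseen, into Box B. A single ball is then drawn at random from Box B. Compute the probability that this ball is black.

Condition on how many of the transferred balls are black (from Box A: 9 black of 12; then Box B has 10 total).
  0 black: C(9,0)C(3,3)/C(12,3) = 1/220; then P = 3/10
  1 black: C(9,1)C(3,2)/C(12,3) = 27/220; then P = 4/10
  2 black: C(9,2)C(3,1)/C(12,3) = 27/55; then P = 5/10
  3 black: C(9,3)C(3,0)/C(12,3) = 21/55; then P = 6/10
P(black from Box B) = 21/40 ≈ 0.5250.

21/40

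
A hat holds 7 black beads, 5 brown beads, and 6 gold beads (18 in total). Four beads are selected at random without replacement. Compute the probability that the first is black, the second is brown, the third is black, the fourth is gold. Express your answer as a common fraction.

Multiply the conditional probability of each draw in order, without replacement, so each draw removes one from its color and from the total.
P = (7/18) · (5/17) · (6/16) · (6/15) = 7/408 ≈ 0.0172.

7/408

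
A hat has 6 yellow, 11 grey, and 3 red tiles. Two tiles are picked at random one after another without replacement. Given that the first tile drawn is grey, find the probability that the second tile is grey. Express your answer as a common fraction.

After removing 1 grey, the hat has 10 grey out of 19 remaining.
P(second is grey | given) = 10/19 ≈ 0.5263.

10/19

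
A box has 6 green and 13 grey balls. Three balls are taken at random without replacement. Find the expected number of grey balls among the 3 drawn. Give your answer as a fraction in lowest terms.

By linearity of expectation, E[X] = Σ P(draw i is grey); by symmetry each draw (even without replacement) has P(grey) = 13/19.
E[X] = 3 · 13/19 = 39/19 ≈ 2.0526.

39/19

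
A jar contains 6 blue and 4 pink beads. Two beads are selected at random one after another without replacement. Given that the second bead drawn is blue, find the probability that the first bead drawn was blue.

5/9

P(first=blue and the second bead drawn is blue) = (6/10)·(5/9) = 1/3.
P(the second bead drawn is blue) = Σ over first color = 1/3 + 4/15 = 3/5.
By Bayes, P(first=blue | the second bead drawn is blue) = 1/3 / 3/5 = 5/9 ≈ 0.5556.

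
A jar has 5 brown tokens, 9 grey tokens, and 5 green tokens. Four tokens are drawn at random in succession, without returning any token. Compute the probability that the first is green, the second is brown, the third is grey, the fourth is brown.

Multiply the conditional probability of each draw in order, without replacement, so each draw removes one from its color and from the total.
P = (5/19) · (5/18) · (9/17) · (4/16) = 25/2584 ≈ 0.0097.

25/2584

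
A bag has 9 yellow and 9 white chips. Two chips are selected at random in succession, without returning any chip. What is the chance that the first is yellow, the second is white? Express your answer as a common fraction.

Multiply the conditional probability of each draw in order, without replacement, so each draw removes one from its color and from the total.
P = (9/18) · (9/17) = 9/34 ≈ 0.2647.

9/34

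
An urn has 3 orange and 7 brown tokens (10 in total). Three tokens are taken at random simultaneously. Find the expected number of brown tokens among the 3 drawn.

By linearity of expectation, E[X] = Σ P(draw i is brown); by symmetry each draw (even without replacement) has P(brown) = 7/10.
E[X] = 3 · 7/10 = 21/10 ≈ 2.1000.

21/10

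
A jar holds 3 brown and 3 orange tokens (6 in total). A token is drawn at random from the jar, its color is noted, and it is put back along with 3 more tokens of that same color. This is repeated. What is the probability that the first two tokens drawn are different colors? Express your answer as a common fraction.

Either orange then brown, or brown then orange; after the first draw the total is 9.
P = (3/6)·(3/9) + (3/6)·(3/9) = 1/3 ≈ 0.3333.

1/3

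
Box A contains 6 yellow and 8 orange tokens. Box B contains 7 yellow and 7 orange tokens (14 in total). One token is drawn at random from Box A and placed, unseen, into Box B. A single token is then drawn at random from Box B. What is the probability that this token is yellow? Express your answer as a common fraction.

Condition on how many of the transferred tokens are yellow (from Box A: 6 yellow of 14; then Box B has 15 total).
  0 yellow: C(6,0)C(8,1)/C(14,1) = 4/7; then P = 7/15
  1 yellow: C(6,1)C(8,0)/C(14,1) = 3/7; then P = 8/15
P(yellow from Box B) = 52/105 ≈ 0.4952.

52/105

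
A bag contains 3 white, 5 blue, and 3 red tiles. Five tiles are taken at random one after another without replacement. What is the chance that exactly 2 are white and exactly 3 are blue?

Unordered draws without replacement: count favorable combinations over C(11,5).
Favorable = C(3,2) · C(5,3) · C(3,0) = 30; total = C(11,5) = 462.
P = 30/462 = 5/77 ≈ 0.0649.

5/77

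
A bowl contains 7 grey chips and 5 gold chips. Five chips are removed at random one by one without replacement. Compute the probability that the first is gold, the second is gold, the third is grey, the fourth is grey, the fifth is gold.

Multiply the conditional probability of each draw in order, without replacement, so each draw removes one from its color and from the total.
P = (5/12) · (4/11) · (7/10) · (6/9) · (3/8) = 7/264 ≈ 0.0265.

7/264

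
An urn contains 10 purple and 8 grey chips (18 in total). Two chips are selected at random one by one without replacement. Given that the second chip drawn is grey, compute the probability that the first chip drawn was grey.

P(first=grey and the second chip drawn is grey) = (8/18)·(7/17) = 28/153.
P(the second chip drawn is grey) = Σ over first color = 40/153 + 28/153 = 4/9.
By Bayes, P(first=grey | the second chip drawn is grey) = 28/153 / 4/9 = 7/17 ≈ 0.4118.

7/17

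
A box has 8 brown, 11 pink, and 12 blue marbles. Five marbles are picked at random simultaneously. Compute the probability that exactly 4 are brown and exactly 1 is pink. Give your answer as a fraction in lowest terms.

Unordered draws without replacement: count favorable combinations over C(31,5).
Favorable = C(8,4) · C(11,1) · C(12,0) = 770; total = C(31,5) = 169911.
P = 770/169911 = 110/24273 ≈ 0.0045.

110/24273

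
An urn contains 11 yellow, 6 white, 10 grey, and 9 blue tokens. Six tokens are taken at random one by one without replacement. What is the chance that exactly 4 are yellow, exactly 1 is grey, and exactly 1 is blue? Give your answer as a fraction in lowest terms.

225/14756

Unordered draws without replacement: count favorable combinations over C(36,6).
Favorable = C(11,4) · C(6,0) · C(10,1) · C(9,1) = 29700; total = C(36,6) = 1947792.
P = 29700/1947792 = 225/14756 ≈ 0.0152.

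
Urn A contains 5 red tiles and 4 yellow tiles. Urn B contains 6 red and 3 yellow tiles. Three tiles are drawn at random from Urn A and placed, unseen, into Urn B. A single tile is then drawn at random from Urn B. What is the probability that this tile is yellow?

13/36

Condition on how many of the transferred tiles are yellow (from Urn A: 4 yellow of 9; then Urn B has 12 total).
  0 yellow: C(4,0)C(5,3)/C(9,3) = 5/42; then P = 3/12
  1 yellow: C(4,1)C(5,2)/C(9,3) = 10/21; then P = 4/12
  2 yellow: C(4,2)C(5,1)/C(9,3) = 5/14; then P = 5/12
  3 yellow: C(4,3)C(5,0)/C(9,3) = 1/21; then P = 6/12
P(yellow from Urn B) = 13/36 ≈ 0.3611.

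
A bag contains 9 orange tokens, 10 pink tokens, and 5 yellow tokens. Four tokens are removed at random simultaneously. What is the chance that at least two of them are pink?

285/506

Sum the hypergeometric tail for j = 2,…,4 pink tokens.
Favorable = C(10,2)·C(14,2) + C(10,3)·C(14,1) + C(10,4)·C(14,0) = 5985; total = C(24,4) = 10626.
P = 5985/10626 = 285/506 ≈ 0.5632.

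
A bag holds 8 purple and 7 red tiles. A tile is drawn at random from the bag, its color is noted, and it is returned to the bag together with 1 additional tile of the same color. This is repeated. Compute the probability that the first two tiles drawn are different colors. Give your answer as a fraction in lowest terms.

7/15

Either purple then red, or red then purple; after the first draw the total is 16.
P = (8/15)·(7/16) + (7/15)·(8/16) = 7/15 ≈ 0.4667.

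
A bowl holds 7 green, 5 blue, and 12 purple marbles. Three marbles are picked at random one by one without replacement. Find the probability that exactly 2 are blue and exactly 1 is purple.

Unordered draws without replacement: count favorable combinations over C(24,3).
Favorable = C(7,0) · C(5,2) · C(12,1) = 120; total = C(24,3) = 2024.
P = 120/2024 = 15/253 ≈ 0.0593.

15/253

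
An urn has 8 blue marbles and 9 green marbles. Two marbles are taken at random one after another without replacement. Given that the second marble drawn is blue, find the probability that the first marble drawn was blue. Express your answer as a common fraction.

7/16

P(first=blue and the second marble drawn is blue) = (8/17)·(7/16) = 7/34.
P(the second marble drawn is blue) = Σ over first color = 7/34 + 9/34 = 8/17.
By Bayes, P(first=blue | the second marble drawn is blue) = 7/34 / 8/17 = 7/16 ≈ 0.4375.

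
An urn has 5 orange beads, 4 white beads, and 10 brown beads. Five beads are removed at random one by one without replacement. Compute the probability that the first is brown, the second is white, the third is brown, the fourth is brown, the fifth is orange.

Multiply the conditional probability of each draw in order, without replacement, so each draw removes one from its color and from the total.
P = (10/19) · (4/18) · (9/17) · (8/16) · (5/15) = 10/969 ≈ 0.0103.

10/969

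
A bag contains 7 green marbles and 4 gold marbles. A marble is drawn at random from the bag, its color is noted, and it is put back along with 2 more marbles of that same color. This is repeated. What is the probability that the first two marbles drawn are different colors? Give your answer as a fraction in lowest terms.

Either green then gold, or gold then green; after the first draw the total is 13.
P = (7/11)·(4/13) + (4/11)·(7/13) = 56/143 ≈ 0.3916.

56/143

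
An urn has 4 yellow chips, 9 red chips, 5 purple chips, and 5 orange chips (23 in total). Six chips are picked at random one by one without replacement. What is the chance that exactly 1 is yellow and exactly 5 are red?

Unordered draws without replacement: count favorable combinations over C(23,6).
Favorable = C(4,1) · C(9,5) · C(5,0) · C(5,0) = 504; total = C(23,6) = 100947.
P = 504/100947 = 24/4807 ≈ 0.0050.

24/4807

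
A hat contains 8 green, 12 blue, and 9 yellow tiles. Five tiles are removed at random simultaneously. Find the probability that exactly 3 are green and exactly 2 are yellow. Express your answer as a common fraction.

Unordered draws without replacement: count favorable combinations over C(29,5).
Favorable = C(8,3) · C(12,0) · C(9,2) = 2016; total = C(29,5) = 118755.
P = 2016/118755 = 32/1885 ≈ 0.0170.

32/1885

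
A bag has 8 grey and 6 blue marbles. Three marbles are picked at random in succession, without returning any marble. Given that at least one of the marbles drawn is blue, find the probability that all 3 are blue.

5/77

P(all 3 blue) = C(6,3)/C(14,3) = 5/91; P(at least one blue) = 1 − C(8,3)/C(14,3) = 11/13.
Since 'all 3 blue' ⊆ 'at least one blue', P(all 3 | at least one) = 5/91 / 11/13 = 5/77 ≈ 0.0649.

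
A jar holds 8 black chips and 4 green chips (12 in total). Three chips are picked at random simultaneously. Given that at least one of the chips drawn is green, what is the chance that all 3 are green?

P(all 3 green) = C(4,3)/C(12,3) = 1/55; P(at least one green) = 1 − C(8,3)/C(12,3) = 41/55.
Since 'all 3 green' ⊆ 'at least one green', P(all 3 | at least one) = 1/55 / 41/55 = 1/41 ≈ 0.0244.

1/41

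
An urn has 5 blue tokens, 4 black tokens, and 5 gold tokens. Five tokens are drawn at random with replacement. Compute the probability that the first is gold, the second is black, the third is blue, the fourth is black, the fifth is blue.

Multiply the conditional probability of each draw in order, with replacement (the composition resets each draw).
P = (5/14) · (4/14) · (5/14) · (4/14) · (5/14) = 125/33614 ≈ 0.0037.

125/33614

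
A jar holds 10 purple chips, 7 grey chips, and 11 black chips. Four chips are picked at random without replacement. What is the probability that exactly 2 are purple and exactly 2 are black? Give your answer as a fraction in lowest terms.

11/91

Unordered draws without replacement: count favorable combinations over C(28,4).
Favorable = C(10,2) · C(7,0) · C(11,2) = 2475; total = C(28,4) = 20475.
P = 2475/20475 = 11/91 ≈ 0.1209.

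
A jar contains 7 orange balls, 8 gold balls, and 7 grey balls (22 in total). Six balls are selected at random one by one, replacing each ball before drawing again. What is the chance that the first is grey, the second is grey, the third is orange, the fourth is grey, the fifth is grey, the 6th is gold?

Multiply the conditional probability of each draw in order, with replacement (the composition resets each draw).
P = (7/22) · (7/22) · (7/22) · (7/22) · (7/22) · (8/22) = 16807/14172488 ≈ 0.0012.

16807/14172488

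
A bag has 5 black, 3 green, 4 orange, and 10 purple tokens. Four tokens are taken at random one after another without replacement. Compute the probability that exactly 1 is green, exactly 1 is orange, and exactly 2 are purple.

Unordered draws without replacement: count favorable combinations over C(22,4).
Favorable = C(5,0) · C(3,1) · C(4,1) · C(10,2) = 540; total = C(22,4) = 7315.
P = 540/7315 = 108/1463 ≈ 0.0738.

108/1463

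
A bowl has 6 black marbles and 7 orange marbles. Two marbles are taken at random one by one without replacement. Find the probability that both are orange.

Unordered draws without replacement: count favorable combinations over C(13,2).
Favorable = C(6,0) · C(7,2) = 21; total = C(13,2) = 78.
P = 21/78 = 7/26 ≈ 0.2692.

7/26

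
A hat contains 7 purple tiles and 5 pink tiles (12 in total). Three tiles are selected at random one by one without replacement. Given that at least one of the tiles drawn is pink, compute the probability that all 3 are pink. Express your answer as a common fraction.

2/37

P(all 3 pink) = C(5,3)/C(12,3) = 1/22; P(at least one pink) = 1 − C(7,3)/C(12,3) = 37/44.
Since 'all 3 pink' ⊆ 'at least one pink', P(all 3 | at least one) = 1/22 / 37/44 = 2/37 ≈ 0.0541.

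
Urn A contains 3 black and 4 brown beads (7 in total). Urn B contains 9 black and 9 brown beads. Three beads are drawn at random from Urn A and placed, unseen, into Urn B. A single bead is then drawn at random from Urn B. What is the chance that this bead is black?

24/49

Condition on how many of the transferred beads are black (from Urn A: 3 black of 7; then Urn B has 21 total).
  0 black: C(3,0)C(4,3)/C(7,3) = 4/35; then P = 9/21
  1 black: C(3,1)C(4,2)/C(7,3) = 18/35; then P = 10/21
  2 black: C(3,2)C(4,1)/C(7,3) = 12/35; then P = 11/21
  3 black: C(3,3)C(4,0)/C(7,3) = 1/35; then P = 12/21
P(black from Urn B) = 24/49 ≈ 0.4898.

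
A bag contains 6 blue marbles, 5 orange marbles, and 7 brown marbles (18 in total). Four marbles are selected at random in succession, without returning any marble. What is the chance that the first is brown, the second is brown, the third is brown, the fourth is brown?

Multiply the conditional probability of each draw in order, without replacement, so each draw removes one from its color and from the total.
P = (7/18) · (6/17) · (5/16) · (4/15) = 7/612 ≈ 0.0114.

7/612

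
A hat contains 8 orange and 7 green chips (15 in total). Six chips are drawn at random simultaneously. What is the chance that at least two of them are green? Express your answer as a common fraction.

Sum the hypergeometric tail for j = 2,…,6 green chips.
Favorable = C(7,2)·C(8,4) + C(7,3)·C(8,3) + C(7,4)·C(8,2) + C(7,5)·C(8,1) + C(7,6)·C(8,0) = 4585; total = C(15,6) = 5005.
P = 4585/5005 = 131/143 ≈ 0.9161.

131/143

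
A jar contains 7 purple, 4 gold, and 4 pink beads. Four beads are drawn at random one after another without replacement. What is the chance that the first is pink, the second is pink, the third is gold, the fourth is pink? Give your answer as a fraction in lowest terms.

4/1365

Multiply the conditional probability of each draw in order, without replacement, so each draw removes one from its color and from the total.
P = (4/15) · (3/14) · (4/13) · (2/12) = 4/1365 ≈ 0.0029.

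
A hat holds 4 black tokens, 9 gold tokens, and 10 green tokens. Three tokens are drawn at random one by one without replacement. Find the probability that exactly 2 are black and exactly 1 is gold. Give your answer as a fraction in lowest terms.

54/1771

Unordered draws without replacement: count favorable combinations over C(23,3).
Favorable = C(4,2) · C(9,1) · C(10,0) = 54; total = C(23,3) = 1771.
P = 54/1771 = 54/1771 ≈ 0.0305.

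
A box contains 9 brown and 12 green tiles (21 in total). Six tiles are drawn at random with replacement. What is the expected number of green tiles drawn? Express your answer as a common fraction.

24/7

By linearity of expectation, E[X] = Σ P(draw i is green); each independent draw has P(green) = 12/21.
E[X] = 6 · 12/21 = 24/7 ≈ 3.4286.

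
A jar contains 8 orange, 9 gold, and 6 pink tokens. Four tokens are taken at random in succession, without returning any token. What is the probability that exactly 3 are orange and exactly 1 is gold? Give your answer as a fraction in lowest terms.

Unordered draws without replacement: count favorable combinations over C(23,4).
Favorable = C(8,3) · C(9,1) · C(6,0) = 504; total = C(23,4) = 8855.
P = 504/8855 = 72/1265 ≈ 0.0569.

72/1265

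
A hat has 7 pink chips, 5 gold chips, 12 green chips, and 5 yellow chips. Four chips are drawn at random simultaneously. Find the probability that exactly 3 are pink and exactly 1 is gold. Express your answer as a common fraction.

25/3393

Unordered draws without replacement: count favorable combinations over C(29,4).
Favorable = C(7,3) · C(5,1) · C(12,0) · C(5,0) = 175; total = C(29,4) = 23751.
P = 175/23751 = 25/3393 ≈ 0.0074.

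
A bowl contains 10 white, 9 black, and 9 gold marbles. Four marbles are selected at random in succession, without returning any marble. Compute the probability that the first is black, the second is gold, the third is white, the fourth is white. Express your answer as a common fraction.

27/1820

Multiply the conditional probability of each draw in order, without replacement, so each draw removes one from its color and from the total.
P = (9/28) · (9/27) · (10/26) · (9/25) = 27/1820 ≈ 0.0148.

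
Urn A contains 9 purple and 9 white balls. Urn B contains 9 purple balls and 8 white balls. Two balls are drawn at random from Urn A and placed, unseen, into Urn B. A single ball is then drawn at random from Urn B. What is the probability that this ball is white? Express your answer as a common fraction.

9/19

Condition on how many of the transferred balls are white (from Urn A: 9 white of 18; then Urn B has 19 total).
  0 white: C(9,0)C(9,2)/C(18,2) = 4/17; then P = 8/19
  1 white: C(9,1)C(9,1)/C(18,2) = 9/17; then P = 9/19
  2 white: C(9,2)C(9,0)/C(18,2) = 4/17; then P = 10/19
P(white from Urn B) = 9/19 ≈ 0.4737.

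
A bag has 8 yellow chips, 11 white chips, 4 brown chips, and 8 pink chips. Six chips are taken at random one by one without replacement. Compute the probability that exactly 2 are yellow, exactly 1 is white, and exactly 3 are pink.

Unordered draws without replacement: count favorable combinations over C(31,6).
Favorable = C(8,2) · C(11,1) · C(4,0) · C(8,3) = 17248; total = C(31,6) = 736281.
P = 17248/736281 = 2464/105183 ≈ 0.0234.

2464/105183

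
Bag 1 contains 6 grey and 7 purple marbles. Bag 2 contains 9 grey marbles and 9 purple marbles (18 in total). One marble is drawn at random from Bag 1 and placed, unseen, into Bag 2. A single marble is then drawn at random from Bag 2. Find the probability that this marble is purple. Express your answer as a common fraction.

Condition on how many of the transferred marbles are purple (from Bag 1: 7 purple of 13; then Bag 2 has 19 total).
  0 purple: C(7,0)C(6,1)/C(13,1) = 6/13; then P = 9/19
  1 purple: C(7,1)C(6,0)/C(13,1) = 7/13; then P = 10/19
P(purple from Bag 2) = 124/247 ≈ 0.5020.

124/247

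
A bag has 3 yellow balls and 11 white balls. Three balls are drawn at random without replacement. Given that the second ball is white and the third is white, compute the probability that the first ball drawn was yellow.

1/4

P(first=yellow and the second ball is white and the third is white) = (3/14)·(11/13)·(10/12) = 55/364.
P(E) = Σ over first color = 55/364 + 165/364 = 55/91.
By Bayes, P(first=yellow | E) = 55/364 / 55/91 = 1/4 ≈ 0.2500.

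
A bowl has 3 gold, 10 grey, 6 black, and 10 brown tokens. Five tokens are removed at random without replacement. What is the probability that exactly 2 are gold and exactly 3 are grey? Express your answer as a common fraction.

8/2639

Unordered draws without replacement: count favorable combinations over C(29,5).
Favorable = C(3,2) · C(10,3) · C(6,0) · C(10,0) = 360; total = C(29,5) = 118755.
P = 360/118755 = 8/2639 ≈ 0.0030.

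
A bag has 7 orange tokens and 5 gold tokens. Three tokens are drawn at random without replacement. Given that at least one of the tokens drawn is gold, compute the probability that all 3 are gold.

2/37

P(all 3 gold) = C(5,3)/C(12,3) = 1/22; P(at least one gold) = 1 − C(7,3)/C(12,3) = 37/44.
Since 'all 3 gold' ⊆ 'at least one gold', P(all 3 | at least one) = 1/22 / 37/44 = 2/37 ≈ 0.0541.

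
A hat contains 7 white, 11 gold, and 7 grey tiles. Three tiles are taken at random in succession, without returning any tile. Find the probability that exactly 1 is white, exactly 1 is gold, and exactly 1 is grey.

539/2300

Unordered draws without replacement: count favorable combinations over C(25,3).
Favorable = C(7,1) · C(11,1) · C(7,1) = 539; total = C(25,3) = 2300.
P = 539/2300 = 539/2300 ≈ 0.2343.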